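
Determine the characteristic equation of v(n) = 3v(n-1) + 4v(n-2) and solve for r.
Substitute v(n) = rⁿ and divide through by rⁿ⁻²: r² - 3r - 4 = 0
Factor: (r - 4)(r + 1) = 0, so r = 4, -1.
General solution: v(n) = A·4ⁿ + B·(-1)ⁿ

Characteristic: r² - 3r - 4 = 0, Roots: r = 4, -1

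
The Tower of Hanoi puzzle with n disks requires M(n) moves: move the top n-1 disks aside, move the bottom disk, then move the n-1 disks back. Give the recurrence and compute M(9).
Moving n disks = move the top n-1 disks aside (M(n-1) moves) + move the largest disk (1 move) + move the n-1 disks back on top (M(n-1) moves), so M(n) = 2M(n-1) + 1, with M(1) = 1 (a single disk takes one move).
First terms: 1, 3, 7, 15, 31, 63, … — each is one less than a power of 2. Indeed M(n) + 1 = 2(M(n-1) + 1) with M(1) + 1 = 2, so M(n) + 1 = 2ⁿ and M(n) = 2ⁿ - 1.
Hence M(9) = 2^9 - 1 = 512 - 1 = 511.

M(n) = 2M(n-1) + 1, M(1) = 1; M(9) = 511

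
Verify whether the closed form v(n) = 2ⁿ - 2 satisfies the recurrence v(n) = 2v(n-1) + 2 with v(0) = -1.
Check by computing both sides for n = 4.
From the recurrence with v(0) = -1:
  v(0) = -1, v(1) = 0, v(2) = 2, v(3) = 6, v(4) = 14
  so the recurrence gives v(4) = 14.
From the proposed closed form v(n) = 2ⁿ - 2:
  v(4) = 14.
Both sides give 14 at n = 4, and the initial condition(s) match, so the closed form is consistent.

Yes, the closed form is correct.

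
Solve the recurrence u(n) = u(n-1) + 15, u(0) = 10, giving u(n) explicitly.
Recurrence: u(n) = u(n-1) + 15, initial: u(0) = 10.
Each step adds 15, so u(n) = u(0) + 15n = 15n + 10.

u(n) = 15n + 10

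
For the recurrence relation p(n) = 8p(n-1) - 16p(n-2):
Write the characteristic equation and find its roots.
Substitute p(n) = rⁿ and divide through by rⁿ⁻²: r² - 8r + 16 = 0
Factor: (r - 4)² = 0, so r = 4 (double root).
General solution: p(n) = (A + Bn)·4ⁿ

Characteristic: r² - 8r + 16 = 0, Roots: r = 4 (double root)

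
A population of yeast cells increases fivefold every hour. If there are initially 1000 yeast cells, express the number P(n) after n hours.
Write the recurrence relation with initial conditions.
Each hour multiplies the count by 5, so the count after n hours depends only on the count after n-1 hours: P(n) = 5 × P(n-1). The starting count gives P(0) = 1000.
Unrolling n times gives the closed form P(n) = 1000 × 5ⁿ.

P(n) = 5 × P(n-1), P(0) = 1000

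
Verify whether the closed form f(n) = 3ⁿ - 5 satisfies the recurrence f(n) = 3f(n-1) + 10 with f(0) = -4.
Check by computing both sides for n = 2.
From the recurrence with f(0) = -4:
  f(0) = -4, f(1) = -2, f(2) = 4
  so the recurrence gives f(2) = 4.
From the proposed closed form f(n) = 3ⁿ - 5:
  f(2) = 4.
Both sides give 4 at n = 2, and the initial condition(s) match, so the closed form is consistent.

Yes, the closed form is correct.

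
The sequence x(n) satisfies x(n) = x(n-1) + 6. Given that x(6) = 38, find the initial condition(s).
x(6) = x(0) + 6·6, so x(0) = 38 - 36 = 2.

x(0) = 2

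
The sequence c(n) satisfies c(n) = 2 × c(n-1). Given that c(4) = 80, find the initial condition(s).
In general c(n) = 2ⁿ · c(0). At n = 4: c(0) = c(4) / 2^4 = 80 / 16 = 5.

c(0) = 5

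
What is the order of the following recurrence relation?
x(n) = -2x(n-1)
The order is the largest lag k for which x(n-k) appears. Here the deepest term is x(n-1), so the order is 1.

Order 1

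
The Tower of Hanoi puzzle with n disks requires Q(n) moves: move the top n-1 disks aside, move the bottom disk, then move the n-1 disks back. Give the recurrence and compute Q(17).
Moving n disks = move the top n-1 disks aside (Q(n-1) moves) + move the largest disk (1 move) + move the n-1 disks back on top (Q(n-1) moves), so Q(n) = 2Q(n-1) + 1, with Q(1) = 1 (a single disk takes one move).
First terms: 1, 3, 7, 15, 31, 63, … — each is one less than a power of 2. Indeed Q(n) + 1 = 2(Q(n-1) + 1) with Q(1) + 1 = 2, so Q(n) + 1 = 2ⁿ and Q(n) = 2ⁿ - 1.
Hence Q(17) = 2^17 - 1 = 131072 - 1 = 131071.

Q(n) = 2Q(n-1) + 1, Q(1) = 1; Q(17) = 131071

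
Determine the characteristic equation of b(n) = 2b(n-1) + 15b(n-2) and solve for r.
Substitute b(n) = rⁿ and divide through by rⁿ⁻²: r² - 2r - 15 = 0
Factor: (r - 5)(r + 3) = 0, so r = 5, -3.
General solution: b(n) = A·5ⁿ + B·(-3)ⁿ

Characteristic: r² - 2r - 15 = 0, Roots: r = 5, -3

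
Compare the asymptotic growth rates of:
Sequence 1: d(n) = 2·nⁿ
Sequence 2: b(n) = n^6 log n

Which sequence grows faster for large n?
Comparing growth rates:
Growth-rate hierarchy: log n ≺ any polynomial ≺ any exponential cⁿ (c>1) ≺ n! ≺ nⁿ.
super-exponential nⁿ dominates polynomial degree 6 (with log factor) asymptotically.

d(n) grows faster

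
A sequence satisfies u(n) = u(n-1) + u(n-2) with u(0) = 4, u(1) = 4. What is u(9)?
Computing the sequence terms:
4, 4, 8, 12, 20, 32, 52, 84, 136, 220

220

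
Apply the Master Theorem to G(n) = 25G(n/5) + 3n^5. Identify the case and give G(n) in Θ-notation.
Master Theorem template: G(n) = a·G(n/b) + f(n).
Here: a=25, b=5, f(n)=3n^5
Compute log_b(a) = log_5(25) = 2.
f(n) = 3n^5 = Ω(n^(2+ε)) with ε = 3, and the regularity condition holds (a·f(n/b) = (a/b^5)·f(n) with a/b^5 = 5^-3 < 1). Case 3: G(n) = Θ(f(n)) = Θ(n^5).

Case 3: G(n) = Θ(n^5)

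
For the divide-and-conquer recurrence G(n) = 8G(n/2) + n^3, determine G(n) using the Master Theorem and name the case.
Master Theorem template: G(n) = a·G(n/b) + f(n).
Here: a=8, b=2, f(n)=n^3
Compute log_b(a) = log_2(8) = 3.
f(n) = n^3 = Θ(n^3). Case 2: G(n) = Θ(n^3 log n).

Case 2: G(n) = Θ(n^3 log n)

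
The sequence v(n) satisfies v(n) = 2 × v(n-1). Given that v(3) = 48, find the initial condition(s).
In general v(n) = 2ⁿ · v(0). At n = 3: v(0) = v(3) / 2^3 = 48 / 8 = 6.

v(0) = 6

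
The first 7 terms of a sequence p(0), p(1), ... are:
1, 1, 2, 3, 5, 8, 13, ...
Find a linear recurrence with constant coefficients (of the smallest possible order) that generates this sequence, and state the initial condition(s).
Look for the lowest-order linear relation among consecutive terms.
Observation: p(n) - 1·p(n-1) - (1)·p(n-2) = 0 holds for the shown terms, and no order-1 relation p(n) = α·p(n-1) + β fits.
Check at n=3: 1·2 + (1)·1 = 3. ✓

p(n) = p(n-1) + p(n-2), p(0) = 1, p(1) = 1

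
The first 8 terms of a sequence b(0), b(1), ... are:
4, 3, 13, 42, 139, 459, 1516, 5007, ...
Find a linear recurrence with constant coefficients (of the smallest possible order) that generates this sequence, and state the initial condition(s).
Look for the lowest-order linear relation among consecutive terms.
Observation: b(n) - 3·b(n-1) - (1)·b(n-2) = 0 holds for the shown terms, and no order-1 relation b(n) = α·b(n-1) + β fits.
Check at n=3: 3·13 + (1)·3 = 42. ✓

b(n) = 3b(n-1) + b(n-2), b(0) = 4, b(1) = 3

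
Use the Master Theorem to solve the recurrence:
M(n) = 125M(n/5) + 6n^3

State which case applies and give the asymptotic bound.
Master Theorem template: M(n) = a·M(n/b) + f(n).
Here: a=125, b=5, f(n)=6n^3
Compute log_b(a) = log_5(125) = 3.
f(n) = 6n^3 = Θ(n^3). Case 2: M(n) = Θ(n^3 log n).

Case 2: M(n) = Θ(n^3 log n)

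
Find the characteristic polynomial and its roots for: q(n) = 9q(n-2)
Substitute q(n) = rⁿ and divide through by rⁿ⁻²: r² - 9 = 0
Factor: (r - 3)(r + 3) = 0, so r = 3, -3.
General solution: q(n) = A·3ⁿ + B·(-3)ⁿ

Characteristic: r² - 9 = 0, Roots: r = 3, -3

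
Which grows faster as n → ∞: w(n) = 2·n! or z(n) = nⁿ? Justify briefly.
Comparing growth rates:
Growth-rate hierarchy: log n ≺ any polynomial ≺ any exponential cⁿ (c>1) ≺ n! ≺ nⁿ.
super-exponential nⁿ dominates factorial asymptotically.

z(n) grows faster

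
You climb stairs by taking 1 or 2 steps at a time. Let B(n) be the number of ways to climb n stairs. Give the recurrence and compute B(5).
Condition on the size of the last step (1 to 2): before it there were n-1, …, n-2 stairs climbed, and these cases are disjoint, so B(n) = B(n-1) + B(n-2) (Fibonacci-type sequence).
Initial conditions by direct count (compositions of i into parts ≤ 2): B(1) = 1; B(2) = 2.
Iterating the recurrence: B(3) = 3, B(4) = 5, B(5) = 8.

B(n) = B(n-1) + B(n-2), B(1) = 1, B(2) = 2; B(5) = 8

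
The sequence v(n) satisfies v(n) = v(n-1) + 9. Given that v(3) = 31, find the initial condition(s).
v(3) = v(0) + 3·9, so v(0) = 31 - 27 = 4.

v(0) = 4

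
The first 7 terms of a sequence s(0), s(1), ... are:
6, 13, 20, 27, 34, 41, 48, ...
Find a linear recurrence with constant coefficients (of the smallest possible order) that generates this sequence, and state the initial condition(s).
Look for the lowest-order linear relation among consecutive terms.
Observation: consecutive differences are constant (= 7).
Check at n=2: 1·13 + 7 = 20. ✓

s(n) = s(n-1) + 7, s(0) = 6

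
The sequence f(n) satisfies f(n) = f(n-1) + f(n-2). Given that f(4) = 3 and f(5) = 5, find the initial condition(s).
Work backwards using f(k) = f(k+2) - f(k+1):
f(3) = f(5) - f(4) = 5 - 3 = 2
f(2) = f(4) - f(3) = 3 - 2 = 1
f(1) = f(3) - f(2) = 2 - 1 = 1
f(0) = f(2) - f(1) = 1 - 1 = 0

f(0) = 0, f(1) = 1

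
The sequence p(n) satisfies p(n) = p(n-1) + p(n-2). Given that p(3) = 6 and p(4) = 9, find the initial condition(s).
Work backwards using p(k) = p(k+2) - p(k+1):
p(2) = p(4) - p(3) = 9 - 6 = 3
p(1) = p(3) - p(2) = 6 - 3 = 3
p(0) = p(2) - p(1) = 3 - 3 = 0

p(0) = 0, p(1) = 3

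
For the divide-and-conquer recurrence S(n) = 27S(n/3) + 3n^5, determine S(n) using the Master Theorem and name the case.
Master Theorem template: S(n) = a·S(n/b) + f(n).
Here: a=27, b=3, f(n)=3n^5
Compute log_b(a) = log_3(27) = 3.
f(n) = 3n^5 = Ω(n^(3+ε)) with ε = 2, and the regularity condition holds (a·f(n/b) = (a/b^5)·f(n) with a/b^5 = 3^-2 < 1). Case 3: S(n) = Θ(f(n)) = Θ(n^5).

Case 3: S(n) = Θ(n^5)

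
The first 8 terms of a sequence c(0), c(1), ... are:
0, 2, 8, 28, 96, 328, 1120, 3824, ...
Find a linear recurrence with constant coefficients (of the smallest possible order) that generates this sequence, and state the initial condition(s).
Look for the lowest-order linear relation among consecutive terms.
Observation: c(n) - 4·c(n-1) - (-2)·c(n-2) = 0 holds for the shown terms, and no order-1 relation c(n) = α·c(n-1) + β fits.
Check at n=3: 4·8 + (-2)·2 = 28. ✓

c(n) = 4c(n-1) - 2c(n-2), c(0) = 0, c(1) = 2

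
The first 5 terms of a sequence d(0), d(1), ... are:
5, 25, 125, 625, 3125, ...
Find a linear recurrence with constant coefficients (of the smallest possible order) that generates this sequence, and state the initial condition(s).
Look for the lowest-order linear relation among consecutive terms.
Observation: each term is 5× the previous.
Check at n=2: 5·25 = 125. ✓

d(n) = 5 × d(n-1), d(0) = 5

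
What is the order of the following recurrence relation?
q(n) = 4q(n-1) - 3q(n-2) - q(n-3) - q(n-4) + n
The order is the largest lag k for which q(n-k) appears. Here the deepest term is q(n-4) (the n term is non-homogeneous and does not affect the order), so the order is 4.

Order 4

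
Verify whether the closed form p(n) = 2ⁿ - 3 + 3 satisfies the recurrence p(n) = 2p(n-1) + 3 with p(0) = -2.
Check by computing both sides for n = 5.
From the recurrence with p(0) = -2:
  p(0) = -2, p(1) = -1, p(2) = 1, p(3) = 5, p(4) = 13, p(5) = 29
  so the recurrence gives p(5) = 29.
From the proposed closed form p(n) = 2ⁿ - 3 + 3:
  p(5) = 32.
The recurrence gives 29 but the closed form gives 32, so the closed form does not satisfy the recurrence.

No, the closed form is incorrect.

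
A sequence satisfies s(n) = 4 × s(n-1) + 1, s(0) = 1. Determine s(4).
Computing step by step:
s(0) = 1
s(1) = 4 × 1 + 1 = 5
s(2) = 4 × 5 + 1 = 21
s(3) = 4 × 21 + 1 = 85
s(4) = 4 × 85 + 1 = 341

341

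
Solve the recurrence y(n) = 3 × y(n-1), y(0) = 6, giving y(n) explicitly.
Recurrence: y(n) = 3 × y(n-1), initial: y(0) = 6.
Each term is 3 times the previous, so this is geometric with ratio 3. After n steps: y(n) = y(0)·3ⁿ = 6·3ⁿ.

y(n) = 6·3ⁿ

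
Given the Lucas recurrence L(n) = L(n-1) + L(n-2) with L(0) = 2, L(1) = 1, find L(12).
Computing the sequence terms:
2, 1, 3, 4, 7, 11, 18, 29, 47, 76, 123, 199, 322

322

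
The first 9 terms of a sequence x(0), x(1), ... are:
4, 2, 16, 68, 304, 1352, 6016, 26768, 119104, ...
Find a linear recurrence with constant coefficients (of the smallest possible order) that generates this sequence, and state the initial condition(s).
Look for the lowest-order linear relation among consecutive terms.
Observation: x(n) - 4·x(n-1) - (2)·x(n-2) = 0 holds for the shown terms, and no order-1 relation x(n) = α·x(n-1) + β fits.
Check at n=3: 4·16 + (2)·2 = 68. ✓

x(n) = 4x(n-1) + 2x(n-2), x(0) = 4, x(1) = 2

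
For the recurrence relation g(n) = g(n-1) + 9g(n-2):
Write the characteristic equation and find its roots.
Substitute g(n) = rⁿ and divide through by rⁿ⁻²: r² - r - 9 = 0
Discriminant: 1² + 4·9 = 37, not a perfect square, so by the quadratic formula r = (1 ± √37)/2.
General solution: g(n) = A·r₁ⁿ + B·r₂ⁿ where r₁,r₂ = (1 ± √37)/2

Characteristic: r² - r - 9 = 0, Roots: r = (1 ± √37)/2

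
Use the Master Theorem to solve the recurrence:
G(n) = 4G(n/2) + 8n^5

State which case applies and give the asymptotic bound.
Master Theorem template: G(n) = a·G(n/b) + f(n).
Here: a=4, b=2, f(n)=8n^5
Compute log_b(a) = log_2(4) = 2.
f(n) = 8n^5 = Ω(n^(2+ε)) with ε = 3, and the regularity condition holds (a·f(n/b) = (a/b^5)·f(n) with a/b^5 = 2^-3 < 1). Case 3: G(n) = Θ(f(n)) = Θ(n^5).

Case 3: G(n) = Θ(n^5)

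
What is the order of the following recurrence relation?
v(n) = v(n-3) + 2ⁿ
The order is the largest lag k for which v(n-k) appears. Here the deepest term is v(n-3) (the 2ⁿ term is non-homogeneous and does not affect the order), so the order is 3.

Order 3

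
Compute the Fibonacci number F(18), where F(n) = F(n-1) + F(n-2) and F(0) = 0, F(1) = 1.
Computing the sequence terms:
0, 1, 1, 2, 3, 5, 8, 13, 21, 34, 55, 89, 144, 233, 377, 610, 987, 1597, 2584

2584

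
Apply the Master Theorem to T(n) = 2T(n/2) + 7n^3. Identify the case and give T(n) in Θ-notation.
Master Theorem template: T(n) = a·T(n/b) + f(n).
Here: a=2, b=2, f(n)=7n^3
Compute log_b(a) = log_2(2) = 1.
f(n) = 7n^3 = Ω(n^(1+ε)) with ε = 2, and the regularity condition holds (a·f(n/b) = (a/b^3)·f(n) with a/b^3 = 2^-2 < 1). Case 3: T(n) = Θ(f(n)) = Θ(n^3).

Case 3: T(n) = Θ(n^3)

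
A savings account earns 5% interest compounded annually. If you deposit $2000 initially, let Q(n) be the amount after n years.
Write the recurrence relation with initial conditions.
Each year the balance grows by 5%, i.e. is multiplied by 1 + 5/100 = 1.05, so Q(n) = 1.05 × Q(n-1). The initial deposit gives Q(0) = 2000.
Unrolling gives the closed form Q(n) = 2000 × (1.05)ⁿ.

Q(n) = 1.05 × Q(n-1), Q(0) = 2000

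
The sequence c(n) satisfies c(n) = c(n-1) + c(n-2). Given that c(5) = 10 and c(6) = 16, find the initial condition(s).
Work backwards using c(k) = c(k+2) - c(k+1):
c(4) = c(6) - c(5) = 16 - 10 = 6
c(3) = c(5) - c(4) = 10 - 6 = 4
c(2) = c(4) - c(3) = 6 - 4 = 2
c(1) = c(3) - c(2) = 4 - 2 = 2
c(0) = c(2) - c(1) = 2 - 2 = 0

c(0) = 0, c(1) = 2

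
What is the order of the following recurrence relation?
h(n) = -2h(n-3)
The order is the largest lag k for which h(n-k) appears. Here the deepest term is h(n-3), so the order is 3.

Order 3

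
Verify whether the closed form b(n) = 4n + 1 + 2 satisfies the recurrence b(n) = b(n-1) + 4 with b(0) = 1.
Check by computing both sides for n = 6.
From the recurrence with b(0) = 1:
  b(0) = 1, b(1) = 5, b(2) = 9, b(3) = 13, b(4) = 17, b(5) = 21, b(6) = 25
  so the recurrence gives b(6) = 25.
From the proposed closed form b(n) = 4n + 1 + 2:
  b(6) = 27.
The recurrence gives 25 but the closed form gives 27, so the closed form does not satisfy the recurrence.

No, the closed form is incorrect.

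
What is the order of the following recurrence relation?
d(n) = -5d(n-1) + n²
The order is the largest lag k for which d(n-k) appears. Here the deepest term is d(n-1) (the n² term is non-homogeneous and does not affect the order), so the order is 1.

Order 1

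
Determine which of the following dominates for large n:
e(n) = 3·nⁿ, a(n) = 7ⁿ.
Comparing growth rates:
Growth-rate hierarchy: log n ≺ any polynomial ≺ any exponential cⁿ (c>1) ≺ n! ≺ nⁿ.
super-exponential nⁿ dominates exponential base 7 asymptotically.

e(n) grows faster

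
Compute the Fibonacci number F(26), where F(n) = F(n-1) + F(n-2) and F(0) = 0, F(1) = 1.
Computing the sequence terms:
0, 1, 1, 2, 3, 5, 8, 13, 21, 34, 55, 89, 144, 233, 377, 610, 987, 1597, 2584, 4181, 6765, 10946, 17711, 28657, 46368, 75025, 121393

121393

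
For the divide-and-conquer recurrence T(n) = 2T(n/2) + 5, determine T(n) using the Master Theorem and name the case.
Master Theorem template: T(n) = a·T(n/b) + f(n).
Here: a=2, b=2, f(n)=5
Compute log_b(a) = log_2(2) = 1.
f(n) = 5 = O(n^(1-ε)) with ε = 1. Case 1: T(n) = Θ(n^log_b(a)) = Θ(n).

Case 1: T(n) = Θ(n)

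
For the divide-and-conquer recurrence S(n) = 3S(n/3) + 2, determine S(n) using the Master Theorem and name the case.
Master Theorem template: S(n) = a·S(n/b) + f(n).
Here: a=3, b=3, f(n)=2
Compute log_b(a) = log_3(3) = 1.
f(n) = 2 = O(n^(1-ε)) with ε = 1. Case 1: S(n) = Θ(n^log_b(a)) = Θ(n).

Case 1: S(n) = Θ(n)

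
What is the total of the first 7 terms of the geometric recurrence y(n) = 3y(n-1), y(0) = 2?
Computing the sequence terms: 2, 6, 18, 54, 162, 486, 1458
Adding these values together:

2186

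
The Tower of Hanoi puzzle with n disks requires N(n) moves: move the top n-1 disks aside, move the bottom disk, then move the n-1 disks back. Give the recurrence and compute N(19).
Moving n disks = move the top n-1 disks aside (N(n-1) moves) + move the largest disk (1 move) + move the n-1 disks back on top (N(n-1) moves), so N(n) = 2N(n-1) + 1, with N(1) = 1 (a single disk takes one move).
First terms: 1, 3, 7, 15, 31, 63, … — each is one less than a power of 2. Indeed N(n) + 1 = 2(N(n-1) + 1) with N(1) + 1 = 2, so N(n) + 1 = 2ⁿ and N(n) = 2ⁿ - 1.
Hence N(19) = 2^19 - 1 = 524288 - 1 = 524287.

N(n) = 2N(n-1) + 1, N(1) = 1; N(19) = 524287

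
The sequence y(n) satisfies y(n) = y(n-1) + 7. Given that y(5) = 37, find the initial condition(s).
y(5) = y(0) + 5·7, so y(0) = 37 - 35 = 2.

y(0) = 2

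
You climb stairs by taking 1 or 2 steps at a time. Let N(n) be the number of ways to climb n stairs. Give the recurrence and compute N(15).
Condition on the size of the last step (1 to 2): before it there were n-1, …, n-2 stairs climbed, and these cases are disjoint, so N(n) = N(n-1) + N(n-2) (Fibonacci-type sequence).
Initial conditions by direct count (compositions of i into parts ≤ 2): N(1) = 1; N(2) = 2.
Iterating the recurrence: N(3) = 3, N(4) = 5, N(5) = 8, N(6) = 13, N(7) = 21, N(8) = 34, N(9) = 55, N(10) = 89, N(11) = 144, N(12) = 233, N(13) = 377, N(14) = 610, N(15) = 987.

N(n) = N(n-1) + N(n-2), N(1) = 1, N(2) = 2; N(15) = 987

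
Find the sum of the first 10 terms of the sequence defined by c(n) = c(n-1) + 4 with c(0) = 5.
Computing the sequence terms: 5, 9, 13, 17, 21, 25, 29, 33, 37, 41
Adding these values together:

230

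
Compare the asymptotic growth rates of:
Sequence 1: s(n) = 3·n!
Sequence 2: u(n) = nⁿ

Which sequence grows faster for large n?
Comparing growth rates:
Growth-rate hierarchy: log n ≺ any polynomial ≺ any exponential cⁿ (c>1) ≺ n! ≺ nⁿ.
super-exponential nⁿ dominates factorial asymptotically.

u(n) grows faster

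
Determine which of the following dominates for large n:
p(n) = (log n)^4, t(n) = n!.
Comparing growth rates:
Growth-rate hierarchy: log n ≺ any polynomial ≺ any exponential cⁿ (c>1) ≺ n! ≺ nⁿ.
factorial dominates polylogarithmic (log n)^4 asymptotically.

t(n) grows faster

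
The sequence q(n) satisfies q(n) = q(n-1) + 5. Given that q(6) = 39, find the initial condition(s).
q(6) = q(0) + 6·5, so q(0) = 39 - 30 = 9.

q(0) = 9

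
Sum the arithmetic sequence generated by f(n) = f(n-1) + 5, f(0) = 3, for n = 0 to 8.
Computing the sequence terms: 3, 8, 13, 18, 23, 28, 33, 38, 43
Adding these values together:

207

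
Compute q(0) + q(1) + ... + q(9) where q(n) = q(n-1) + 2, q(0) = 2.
Computing the sequence terms: 2, 4, 6, 8, 10, 12, 14, 16, 18, 20
Adding these values together:

110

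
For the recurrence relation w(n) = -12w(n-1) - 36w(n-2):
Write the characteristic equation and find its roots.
Substitute w(n) = rⁿ and divide through by rⁿ⁻²: r² + 12r + 36 = 0
Factor: (r + 6)² = 0, so r = -6 (double root).
General solution: w(n) = (A + Bn)·(-6)ⁿ

Characteristic: r² + 12r + 36 = 0, Roots: r = -6 (double root)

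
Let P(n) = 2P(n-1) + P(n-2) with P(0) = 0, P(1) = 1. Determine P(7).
Computing the sequence terms:
0, 1, 2, 5, 12, 29, 70, 169

169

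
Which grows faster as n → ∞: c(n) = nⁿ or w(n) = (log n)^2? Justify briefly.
Comparing growth rates:
Growth-rate hierarchy: log n ≺ any polynomial ≺ any exponential cⁿ (c>1) ≺ n! ≺ nⁿ.
super-exponential nⁿ dominates polylogarithmic (log n)^2 asymptotically.

c(n) grows faster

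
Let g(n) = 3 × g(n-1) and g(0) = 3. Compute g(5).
Computing step by step:
g(0) = 3
g(1) = 3 × 3 = 9
g(2) = 3 × 9 = 27
g(3) = 3 × 27 = 81
g(4) = 3 × 81 = 243
g(5) = 3 × 243 = 729

729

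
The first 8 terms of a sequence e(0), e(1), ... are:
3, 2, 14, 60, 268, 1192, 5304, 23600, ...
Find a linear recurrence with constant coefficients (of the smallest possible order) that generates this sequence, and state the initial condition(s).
Look for the lowest-order linear relation among consecutive terms.
Observation: e(n) - 4·e(n-1) - (2)·e(n-2) = 0 holds for the shown terms, and no order-1 relation e(n) = α·e(n-1) + β fits.
Check at n=3: 4·14 + (2)·2 = 60. ✓

e(n) = 4e(n-1) + 2e(n-2), e(0) = 3, e(1) = 2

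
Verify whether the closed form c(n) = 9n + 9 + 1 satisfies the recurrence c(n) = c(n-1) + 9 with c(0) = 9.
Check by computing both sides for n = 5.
From the recurrence with c(0) = 9:
  c(0) = 9, c(1) = 18, c(2) = 27, c(3) = 36, c(4) = 45, c(5) = 54
  so the recurrence gives c(5) = 54.
From the proposed closed form c(n) = 9n + 9 + 1:
  c(5) = 55.
The recurrence gives 54 but the closed form gives 55, so the closed form does not satisfy the recurrence.

No, the closed form is incorrect.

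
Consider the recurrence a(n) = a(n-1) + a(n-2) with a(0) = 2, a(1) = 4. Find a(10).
Computing the sequence terms:
2, 4, 6, 10, 16, 26, 42, 68, 110, 178, 288

288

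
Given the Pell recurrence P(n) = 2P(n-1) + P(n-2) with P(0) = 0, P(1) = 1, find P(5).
Computing the sequence terms:
0, 1, 2, 5, 12, 29

29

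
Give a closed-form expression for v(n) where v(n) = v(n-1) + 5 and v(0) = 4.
Recurrence: v(n) = v(n-1) + 5, initial: v(0) = 4.
Each step adds 5, so v(n) = v(0) + 5n = 5n + 4.

v(n) = 5n + 4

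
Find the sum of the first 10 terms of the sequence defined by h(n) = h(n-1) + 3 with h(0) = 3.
Computing the sequence terms: 3, 6, 9, 12, 15, 18, 21, 24, 27, 30
Adding these values together:

165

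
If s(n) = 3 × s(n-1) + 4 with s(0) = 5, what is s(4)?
Computing step by step:
s(0) = 5
s(1) = 3 × 5 + 4 = 19
s(2) = 3 × 19 + 4 = 61
s(3) = 3 × 61 + 4 = 187
s(4) = 3 × 187 + 4 = 565

565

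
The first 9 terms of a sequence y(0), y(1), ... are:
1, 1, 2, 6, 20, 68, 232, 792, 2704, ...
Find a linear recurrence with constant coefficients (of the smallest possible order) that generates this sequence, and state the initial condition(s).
Look for the lowest-order linear relation among consecutive terms.
Observation: y(n) - 4·y(n-1) - (-2)·y(n-2) = 0 holds for the shown terms, and no order-1 relation y(n) = α·y(n-1) + β fits.
Check at n=3: 4·2 + (-2)·1 = 6. ✓

y(n) = 4y(n-1) - 2y(n-2), y(0) = 1, y(1) = 1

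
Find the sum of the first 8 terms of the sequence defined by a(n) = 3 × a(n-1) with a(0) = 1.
Computing the sequence terms: 1, 3, 9, 27, 81, 243, 729, 2187
Adding these values together:

3280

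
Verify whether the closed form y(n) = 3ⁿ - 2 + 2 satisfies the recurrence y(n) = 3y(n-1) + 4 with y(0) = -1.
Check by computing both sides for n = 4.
From the recurrence with y(0) = -1:
  y(0) = -1, y(1) = 1, y(2) = 7, y(3) = 25, y(4) = 79
  so the recurrence gives y(4) = 79.
From the proposed closed form y(n) = 3ⁿ - 2 + 2:
  y(4) = 81.
The recurrence gives 79 but the closed form gives 81, so the closed form does not satisfy the recurrence.

No, the closed form is incorrect.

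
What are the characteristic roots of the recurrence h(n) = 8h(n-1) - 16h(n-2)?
Substitute h(n) = rⁿ and divide through by rⁿ⁻²: r² - 8r + 16 = 0
Factor: (r - 4)² = 0, so r = 4 (double root).
General solution: h(n) = (A + Bn)·4ⁿ

Characteristic: r² - 8r + 16 = 0, Roots: r = 4 (double root)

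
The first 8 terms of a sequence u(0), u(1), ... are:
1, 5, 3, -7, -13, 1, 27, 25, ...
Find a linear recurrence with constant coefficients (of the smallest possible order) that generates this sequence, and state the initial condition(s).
Look for the lowest-order linear relation among consecutive terms.
Observation: u(n) - 1·u(n-1) - (-2)·u(n-2) = 0 holds for the shown terms, and no order-1 relation u(n) = α·u(n-1) + β fits.
Check at n=3: 1·3 + (-2)·5 = -7. ✓

u(n) = u(n-1) - 2u(n-2), u(0) = 1, u(1) = 5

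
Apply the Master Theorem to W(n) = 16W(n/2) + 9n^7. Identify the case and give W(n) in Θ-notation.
Master Theorem template: W(n) = a·W(n/b) + f(n).
Here: a=16, b=2, f(n)=9n^7
Compute log_b(a) = log_2(16) = 4.
f(n) = 9n^7 = Ω(n^(4+ε)) with ε = 3, and the regularity condition holds (a·f(n/b) = (a/b^7)·f(n) with a/b^7 = 2^-3 < 1). Case 3: W(n) = Θ(f(n)) = Θ(n^7).

Case 3: W(n) = Θ(n^7)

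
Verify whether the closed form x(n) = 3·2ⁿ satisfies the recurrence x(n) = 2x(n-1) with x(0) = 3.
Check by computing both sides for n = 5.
From the recurrence with x(0) = 3:
  x(0) = 3, x(1) = 6, x(2) = 12, x(3) = 24, x(4) = 48, x(5) = 96
  so the recurrence gives x(5) = 96.
From the proposed closed form x(n) = 3·2ⁿ:
  x(5) = 96.
Both sides give 96 at n = 5, and the initial condition(s) match, so the closed form is consistent.

Yes, the closed form is correct.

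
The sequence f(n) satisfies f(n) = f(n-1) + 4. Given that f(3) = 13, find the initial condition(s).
f(3) = f(0) + 3·4, so f(0) = 13 - 12 = 1.

f(0) = 1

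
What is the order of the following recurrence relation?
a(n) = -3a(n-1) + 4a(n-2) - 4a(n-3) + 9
The order is the largest lag k for which a(n-k) appears. Here the deepest term is a(n-3) (the 9 term is non-homogeneous and does not affect the order), so the order is 3.

Order 3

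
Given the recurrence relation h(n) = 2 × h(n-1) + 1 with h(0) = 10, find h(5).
Computing step by step:
h(0) = 10
h(1) = 2 × 10 + 1 = 21
h(2) = 2 × 21 + 1 = 43
h(3) = 2 × 43 + 1 = 87
h(4) = 2 × 87 + 1 = 175
h(5) = 2 × 175 + 1 = 351

351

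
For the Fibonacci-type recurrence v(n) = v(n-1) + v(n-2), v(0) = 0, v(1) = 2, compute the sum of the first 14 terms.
Computing the sequence terms: 0, 2, 2, 4, 6, 10, 16, 26, 42, 68, 110, 178, 288, 466
Adding these values together:

1218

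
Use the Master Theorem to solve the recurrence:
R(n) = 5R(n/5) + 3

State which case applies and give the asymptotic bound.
Master Theorem template: R(n) = a·R(n/b) + f(n).
Here: a=5, b=5, f(n)=3
Compute log_b(a) = log_5(5) = 1.
f(n) = 3 = O(n^(1-ε)) with ε = 1. Case 1: R(n) = Θ(n^log_b(a)) = Θ(n).

Case 1: R(n) = Θ(n)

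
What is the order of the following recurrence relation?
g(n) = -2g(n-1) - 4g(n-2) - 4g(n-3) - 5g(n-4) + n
The order is the largest lag k for which g(n-k) appears. Here the deepest term is g(n-4) (the n term is non-homogeneous and does not affect the order), so the order is 4.

Order 4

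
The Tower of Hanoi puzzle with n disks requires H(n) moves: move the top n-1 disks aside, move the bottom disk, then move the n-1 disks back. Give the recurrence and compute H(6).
Moving n disks = move the top n-1 disks aside (H(n-1) moves) + move the largest disk (1 move) + move the n-1 disks back on top (H(n-1) moves), so H(n) = 2H(n-1) + 1, with H(1) = 1 (a single disk takes one move).
First terms: 1, 3, 7, 15, 31, 63, … — each is one less than a power of 2. Indeed H(n) + 1 = 2(H(n-1) + 1) with H(1) + 1 = 2, so H(n) + 1 = 2ⁿ and H(n) = 2ⁿ - 1.
Hence H(6) = 2^6 - 1 = 64 - 1 = 63.

H(n) = 2H(n-1) + 1, H(1) = 1; H(6) = 63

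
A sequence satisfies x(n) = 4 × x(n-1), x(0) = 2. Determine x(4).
Computing step by step:
x(0) = 2
x(1) = 4 × 2 = 8
x(2) = 4 × 8 = 32
x(3) = 4 × 32 = 128
x(4) = 4 × 128 = 512

512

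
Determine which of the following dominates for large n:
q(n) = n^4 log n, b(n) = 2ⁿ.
Comparing growth rates:
Growth-rate hierarchy: log n ≺ any polynomial ≺ any exponential cⁿ (c>1) ≺ n! ≺ nⁿ.
exponential base 2 dominates polynomial degree 4 (with log factor) asymptotically.

b(n) grows faster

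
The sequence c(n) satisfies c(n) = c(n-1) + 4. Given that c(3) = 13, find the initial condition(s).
c(3) = c(0) + 3·4, so c(0) = 13 - 12 = 1.

c(0) = 1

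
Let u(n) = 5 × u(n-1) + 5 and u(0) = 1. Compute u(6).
Computing step by step:
u(0) = 1
u(1) = 5 × 1 + 5 = 10
u(2) = 5 × 10 + 5 = 55
u(3) = 5 × 55 + 5 = 280
u(4) = 5 × 280 + 5 = 1405
u(5) = 5 × 1405 + 5 = 7030
u(6) = 5 × 7030 + 5 = 35155

35155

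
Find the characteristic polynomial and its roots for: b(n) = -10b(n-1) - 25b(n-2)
Substitute b(n) = rⁿ and divide through by rⁿ⁻²: r² + 10r + 25 = 0
Factor: (r + 5)² = 0, so r = -5 (double root).
General solution: b(n) = (A + Bn)·(-5)ⁿ

Characteristic: r² + 10r + 25 = 0, Roots: r = -5 (double root)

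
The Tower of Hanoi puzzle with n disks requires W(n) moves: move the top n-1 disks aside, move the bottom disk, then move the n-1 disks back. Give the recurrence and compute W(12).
Moving n disks = move the top n-1 disks aside (W(n-1) moves) + move the largest disk (1 move) + move the n-1 disks back on top (W(n-1) moves), so W(n) = 2W(n-1) + 1, with W(1) = 1 (a single disk takes one move).
First terms: 1, 3, 7, 15, 31, 63, … — each is one less than a power of 2. Indeed W(n) + 1 = 2(W(n-1) + 1) with W(1) + 1 = 2, so W(n) + 1 = 2ⁿ and W(n) = 2ⁿ - 1.
Hence W(12) = 2^12 - 1 = 4096 - 1 = 4095.

W(n) = 2W(n-1) + 1, W(1) = 1; W(12) = 4095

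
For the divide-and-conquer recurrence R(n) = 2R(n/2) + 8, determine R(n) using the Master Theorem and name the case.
Master Theorem template: R(n) = a·R(n/b) + f(n).
Here: a=2, b=2, f(n)=8
Compute log_b(a) = log_2(2) = 1.
f(n) = 8 = O(n^(1-ε)) with ε = 1. Case 1: R(n) = Θ(n^log_b(a)) = Θ(n).

Case 1: R(n) = Θ(n)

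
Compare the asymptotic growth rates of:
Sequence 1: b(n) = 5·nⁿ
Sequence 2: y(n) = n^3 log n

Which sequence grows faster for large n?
Comparing growth rates:
Growth-rate hierarchy: log n ≺ any polynomial ≺ any exponential cⁿ (c>1) ≺ n! ≺ nⁿ.
super-exponential nⁿ dominates polynomial degree 3 (with log factor) asymptotically.

b(n) grows faster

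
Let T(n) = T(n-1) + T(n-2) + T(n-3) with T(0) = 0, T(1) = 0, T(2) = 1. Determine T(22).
Computing the sequence terms:
0, 0, 1, 1, 2, 4, 7, 13, 24, 44, 81, 149, 274, 504, 927, 1705, 3136, 5768, 10609, 19513, 35890, 66012, 121415

121415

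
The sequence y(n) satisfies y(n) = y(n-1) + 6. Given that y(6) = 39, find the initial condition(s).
y(6) = y(0) + 6·6, so y(0) = 39 - 36 = 3.

y(0) = 3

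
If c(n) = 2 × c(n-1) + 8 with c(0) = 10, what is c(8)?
Computing step by step:
c(0) = 10
c(1) = 2 × 10 + 8 = 28
c(2) = 2 × 28 + 8 = 64
c(3) = 2 × 64 + 8 = 136
c(4) = 2 × 136 + 8 = 280
c(5) = 2 × 280 + 8 = 568
c(6) = 2 × 568 + 8 = 1144
c(7) = 2 × 1144 + 8 = 2296
c(8) = 2 × 2296 + 8 = 4600

4600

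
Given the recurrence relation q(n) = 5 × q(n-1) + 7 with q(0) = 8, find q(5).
Computing step by step:
q(0) = 8
q(1) = 5 × 8 + 7 = 47
q(2) = 5 × 47 + 7 = 242
q(3) = 5 × 242 + 7 = 1217
q(4) = 5 × 1217 + 7 = 6092
q(5) = 5 × 6092 + 7 = 30467

30467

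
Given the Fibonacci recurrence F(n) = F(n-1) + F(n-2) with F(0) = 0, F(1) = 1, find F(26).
Computing the sequence terms:
0, 1, 1, 2, 3, 5, 8, 13, 21, 34, 55, 89, 144, 233, 377, 610, 987, 1597, 2584, 4181, 6765, 10946, 17711, 28657, 46368, 75025, 121393

121393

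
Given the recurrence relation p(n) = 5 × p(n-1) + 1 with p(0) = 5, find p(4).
Computing step by step:
p(0) = 5
p(1) = 5 × 5 + 1 = 26
p(2) = 5 × 26 + 1 = 131
p(3) = 5 × 131 + 1 = 656
p(4) = 5 × 656 + 1 = 3281

3281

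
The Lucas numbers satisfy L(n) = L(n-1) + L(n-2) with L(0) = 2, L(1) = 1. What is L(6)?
Computing the sequence terms:
2, 1, 3, 4, 7, 11, 18

18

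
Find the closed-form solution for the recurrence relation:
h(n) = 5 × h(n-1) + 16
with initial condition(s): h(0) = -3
Recurrence: h(n) = 5 × h(n-1) + 16, initial: h(0) = -3.
Try h(n) = A·5ⁿ + C. Substituting: A·5ⁿ + C = 5(A·5ⁿ⁻¹ + C) + 16 = A·5ⁿ + 5C + 16, so C = 5C + 16, giving C = -4. Then h(0) = A - 4 = -3 gives A = 1.

h(n) = 5ⁿ - 4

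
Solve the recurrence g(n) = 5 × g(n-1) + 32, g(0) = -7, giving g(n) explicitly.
Recurrence: g(n) = 5 × g(n-1) + 32, initial: g(0) = -7.
Try g(n) = A·5ⁿ + C. Substituting: A·5ⁿ + C = 5(A·5ⁿ⁻¹ + C) + 32 = A·5ⁿ + 5C + 32, so C = 5C + 32, giving C = -8. Then g(0) = A - 8 = -7 gives A = 1.

g(n) = 5ⁿ - 8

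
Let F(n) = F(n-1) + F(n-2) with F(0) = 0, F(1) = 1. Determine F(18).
Computing the sequence terms:
0, 1, 1, 2, 3, 5, 8, 13, 21, 34, 55, 89, 144, 233, 377, 610, 987, 1597, 2584

2584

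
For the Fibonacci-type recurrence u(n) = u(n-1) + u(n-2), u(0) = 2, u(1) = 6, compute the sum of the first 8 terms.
Computing the sequence terms: 2, 6, 8, 14, 22, 36, 58, 94
Adding these values together:

240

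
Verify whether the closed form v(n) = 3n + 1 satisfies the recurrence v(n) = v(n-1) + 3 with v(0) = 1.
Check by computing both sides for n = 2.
From the recurrence with v(0) = 1:
  v(0) = 1, v(1) = 4, v(2) = 7
  so the recurrence gives v(2) = 7.
From the proposed closed form v(n) = 3n + 1:
  v(2) = 7.
Both sides give 7 at n = 2, and the initial condition(s) match, so the closed form is consistent.

Yes, the closed form is correct.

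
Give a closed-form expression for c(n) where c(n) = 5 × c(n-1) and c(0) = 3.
Recurrence: c(n) = 5 × c(n-1), initial: c(0) = 3.
Each term is 5 times the previous, so this is geometric with ratio 5. After n steps: c(n) = c(0)·5ⁿ = 3·5ⁿ.

c(n) = 3·5ⁿ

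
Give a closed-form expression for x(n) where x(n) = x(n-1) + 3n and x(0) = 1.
Recurrence: x(n) = x(n-1) + 3n, initial: x(0) = 1.
Telescoping: x(n) = x(0) + 3·Σᵢ₌₁ⁿ i = 1 + 3·n(n+1)/2.

x(n) = 3·n(n+1)/2 + 1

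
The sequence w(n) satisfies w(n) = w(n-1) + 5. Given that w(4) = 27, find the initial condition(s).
w(4) = w(0) + 4·5, so w(0) = 27 - 20 = 7.

w(0) = 7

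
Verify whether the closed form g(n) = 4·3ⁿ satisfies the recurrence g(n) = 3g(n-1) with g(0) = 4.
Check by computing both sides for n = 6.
From the recurrence with g(0) = 4:
  g(0) = 4, g(1) = 12, g(2) = 36, g(3) = 108, g(4) = 324, g(5) = 972, g(6) = 2916
  so the recurrence gives g(6) = 2916.
From the proposed closed form g(n) = 4·3ⁿ:
  g(6) = 2916.
Both sides give 2916 at n = 6, and the initial condition(s) match, so the closed form is consistent.

Yes, the closed form is correct.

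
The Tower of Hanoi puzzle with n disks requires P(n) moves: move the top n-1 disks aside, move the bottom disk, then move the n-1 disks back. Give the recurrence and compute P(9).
Moving n disks = move the top n-1 disks aside (P(n-1) moves) + move the largest disk (1 move) + move the n-1 disks back on top (P(n-1) moves), so P(n) = 2P(n-1) + 1, with P(1) = 1 (a single disk takes one move).
First terms: 1, 3, 7, 15, 31, 63, … — each is one less than a power of 2. Indeed P(n) + 1 = 2(P(n-1) + 1) with P(1) + 1 = 2, so P(n) + 1 = 2ⁿ and P(n) = 2ⁿ - 1.
Hence P(9) = 2^9 - 1 = 512 - 1 = 511.

P(n) = 2P(n-1) + 1, P(1) = 1; P(9) = 511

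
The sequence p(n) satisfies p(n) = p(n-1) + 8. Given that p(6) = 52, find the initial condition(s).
p(6) = p(0) + 6·8, so p(0) = 52 - 48 = 4.

p(0) = 4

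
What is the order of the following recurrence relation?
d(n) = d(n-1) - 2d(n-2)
The order is the largest lag k for which d(n-k) appears. Here the deepest term is d(n-2), so the order is 2.

Order 2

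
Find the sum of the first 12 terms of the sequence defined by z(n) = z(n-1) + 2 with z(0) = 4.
Computing the sequence terms: 4, 6, 8, 10, 12, 14, 16, 18, 20, 22, 24, 26
Adding these values together:

180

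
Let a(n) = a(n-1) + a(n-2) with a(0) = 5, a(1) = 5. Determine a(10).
Computing the sequence terms:
5, 5, 10, 15, 25, 40, 65, 105, 170, 275, 445

445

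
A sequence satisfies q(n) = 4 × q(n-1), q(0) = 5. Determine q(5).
Computing step by step:
q(0) = 5
q(1) = 4 × 5 = 20
q(2) = 4 × 20 = 80
q(3) = 4 × 80 = 320
q(4) = 4 × 320 = 1280
q(5) = 4 × 1280 = 5120

5120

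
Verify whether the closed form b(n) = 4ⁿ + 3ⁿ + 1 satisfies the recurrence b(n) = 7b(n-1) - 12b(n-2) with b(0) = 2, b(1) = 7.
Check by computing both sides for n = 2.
From the recurrence with b(0) = 2, b(1) = 7:
  b(0) = 2, b(1) = 7, b(2) = 25
  so the recurrence gives b(2) = 25.
From the proposed closed form b(n) = 4ⁿ + 3ⁿ + 1:
  b(2) = 26.
The recurrence gives 25 but the closed form gives 26, so the closed form does not satisfy the recurrence.

No, the closed form is incorrect.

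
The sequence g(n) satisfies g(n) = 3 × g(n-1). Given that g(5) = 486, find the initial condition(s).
In general g(n) = 3ⁿ · g(0). At n = 5: g(0) = g(5) / 3^5 = 486 / 243 = 2.

g(0) = 2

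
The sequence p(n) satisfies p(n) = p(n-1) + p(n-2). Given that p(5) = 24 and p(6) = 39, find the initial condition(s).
Work backwards using p(k) = p(k+2) - p(k+1):
p(4) = p(6) - p(5) = 39 - 24 = 15
p(3) = p(5) - p(4) = 24 - 15 = 9
p(2) = p(4) - p(3) = 15 - 9 = 6
p(1) = p(3) - p(2) = 9 - 6 = 3
p(0) = p(2) - p(1) = 6 - 3 = 3

p(0) = 3, p(1) = 3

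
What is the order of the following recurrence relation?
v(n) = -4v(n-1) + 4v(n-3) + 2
The order is the largest lag k for which v(n-k) appears. Here the deepest term is v(n-3) (the 2 term is non-homogeneous and does not affect the order), so the order is 3.

Order 3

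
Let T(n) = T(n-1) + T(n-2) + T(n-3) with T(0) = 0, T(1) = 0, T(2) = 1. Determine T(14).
Computing the sequence terms:
0, 0, 1, 1, 2, 4, 7, 13, 24, 44, 81, 149, 274, 504, 927

927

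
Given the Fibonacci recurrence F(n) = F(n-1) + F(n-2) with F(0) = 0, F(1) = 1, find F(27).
Computing the sequence terms:
0, 1, 1, 2, 3, 5, 8, 13, 21, 34, 55, 89, 144, 233, 377, 610, 987, 1597, 2584, 4181, 6765, 10946, 17711, 28657, 46368, 75025, 121393, 196418

196418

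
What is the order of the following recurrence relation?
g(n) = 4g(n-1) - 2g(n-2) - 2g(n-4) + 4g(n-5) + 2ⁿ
The order is the largest lag k for which g(n-k) appears. Here the deepest term is g(n-5) (the 2ⁿ term is non-homogeneous and does not affect the order), so the order is 5.

Order 5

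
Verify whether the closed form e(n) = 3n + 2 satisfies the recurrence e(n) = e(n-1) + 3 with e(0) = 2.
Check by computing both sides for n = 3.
From the recurrence with e(0) = 2:
  e(0) = 2, e(1) = 5, e(2) = 8, e(3) = 11
  so the recurrence gives e(3) = 11.
From the proposed closed form e(n) = 3n + 2:
  e(3) = 11.
Both sides give 11 at n = 3, and the initial condition(s) match, so the closed form is consistent.

Yes, the closed form is correct.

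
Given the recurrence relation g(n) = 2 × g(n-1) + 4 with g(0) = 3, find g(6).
Computing step by step:
g(0) = 3
g(1) = 2 × 3 + 4 = 10
g(2) = 2 × 10 + 4 = 24
g(3) = 2 × 24 + 4 = 52
g(4) = 2 × 52 + 4 = 108
g(5) = 2 × 108 + 4 = 220
g(6) = 2 × 220 + 4 = 444

444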